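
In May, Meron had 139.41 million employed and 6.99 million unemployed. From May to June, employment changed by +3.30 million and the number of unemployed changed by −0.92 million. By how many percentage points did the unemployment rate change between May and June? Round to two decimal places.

May: labor force = 139.41 + 6.99 = 146.40; u = 6.99/146.40 = 4.77%.
June: labor force = 142.71 + 6.07 = 148.78; u = 6.07/148.78 = 4.08%.
Change = 4.08% − 4.77% = −0.69 pp.

The unemployment rate changed by −0.69 percentage points.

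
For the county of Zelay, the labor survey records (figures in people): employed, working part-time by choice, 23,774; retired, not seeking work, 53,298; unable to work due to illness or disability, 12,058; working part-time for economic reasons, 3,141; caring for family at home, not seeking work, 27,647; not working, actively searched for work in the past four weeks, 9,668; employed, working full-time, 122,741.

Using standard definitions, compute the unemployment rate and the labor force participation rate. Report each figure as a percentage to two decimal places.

Employed = 23,774 + 3,141 + 122,741 = 149,656 (anyone who worked, including part-time for economic reasons, counts as employed).
Unemployed = 9,668.
Labor force = 149,656 + 9,668 = 159,324.
Not in labor force = 53,298 + 12,058 + 27,647 = 93,003 (those not working and not actively searching are outside the labor force).
Civilian working-age population = 159,324 + 93,003 = 252,327.
Unemployment rate = 9,668 / 159,324 = 6.07%.
Labor force participation rate = 159,324 / 252,327 = 63.14%.

Unemployment rate ≈ 6.07%; labor force participation rate ≈ 63.14%.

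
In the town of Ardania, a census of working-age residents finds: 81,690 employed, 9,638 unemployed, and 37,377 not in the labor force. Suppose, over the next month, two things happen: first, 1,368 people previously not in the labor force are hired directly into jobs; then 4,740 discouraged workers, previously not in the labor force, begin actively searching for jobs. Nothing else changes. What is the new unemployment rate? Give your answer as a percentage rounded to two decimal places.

Initially, labor force = 81,690 + 9,638 = 91,328, so u = 9,638/91,328 = 10.55%.
After the first change, employed and labor force both rise by 1,368; unemployed unchanged → E = 83,058, U = 9,638, labor force = 92,696.
After the second change, unemployed and labor force both rise by 4,740 → E = 83,058, U = 14,378, labor force = 97,436.
New unemployment rate = 14,378 / 97,436 = 14.76%.

New unemployment rate ≈ 14.76%.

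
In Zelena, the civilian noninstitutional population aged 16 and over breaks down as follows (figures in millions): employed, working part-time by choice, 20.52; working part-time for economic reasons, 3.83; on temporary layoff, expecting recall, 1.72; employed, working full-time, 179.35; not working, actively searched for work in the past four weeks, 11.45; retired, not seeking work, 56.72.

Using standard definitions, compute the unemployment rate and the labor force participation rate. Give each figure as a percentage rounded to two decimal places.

Unemployment rate ≈ 6.07%; labor force participation rate ≈ 79.27%.

Employed = 20.52 + 3.83 + 179.35 = 203.70 million (anyone who worked, including part-time for economic reasons, counts as employed).
Unemployed = 1.72 + 11.45 = 13.17 million (jobless and actively searching, or on temporary layoff).
Labor force = 203.70 + 13.17 = 216.87 million.
Not in labor force = 56.72 million (those not working and not actively searching are outside the labor force).
Civilian working-age population = 216.87 + 56.72 = 273.59 million.
Unemployment rate = 13.17 / 216.87 = 6.07%.
Labor force participation rate = 216.87 / 273.59 = 79.27%.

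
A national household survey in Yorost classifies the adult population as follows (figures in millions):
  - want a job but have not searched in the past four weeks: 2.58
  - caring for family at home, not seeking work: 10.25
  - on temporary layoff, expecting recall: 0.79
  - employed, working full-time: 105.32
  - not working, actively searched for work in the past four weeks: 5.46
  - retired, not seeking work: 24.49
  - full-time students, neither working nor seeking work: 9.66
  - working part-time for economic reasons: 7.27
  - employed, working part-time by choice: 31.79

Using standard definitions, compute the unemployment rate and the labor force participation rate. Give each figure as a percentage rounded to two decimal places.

Employed = 105.32 + 7.27 + 31.79 = 144.38 million (anyone who worked, including part-time for economic reasons, counts as employed).
Unemployed = 0.79 + 5.46 = 6.25 million (jobless and actively searching, or on temporary layoff).
Labor force = 144.38 + 6.25 = 150.63 million.
Not in labor force = 2.58 + 10.25 + 24.49 + 9.66 = 46.98 million (those not working and not actively searching are outside the labor force — including those who want a job but have given up searching).
Civilian working-age population = 150.63 + 46.98 = 197.61 million.
Unemployment rate = 6.25 / 150.63 = 4.15%.
Labor force participation rate = 150.63 / 197.61 = 76.23%.

Unemployment rate ≈ 4.15%; labor force participation rate ≈ 76.23%.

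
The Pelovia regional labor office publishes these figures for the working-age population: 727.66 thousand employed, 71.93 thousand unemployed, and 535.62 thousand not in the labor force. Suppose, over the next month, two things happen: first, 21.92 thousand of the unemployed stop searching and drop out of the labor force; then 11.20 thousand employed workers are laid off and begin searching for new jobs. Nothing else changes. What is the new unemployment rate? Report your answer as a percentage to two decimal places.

New unemployment rate ≈ 7.87%.

Initially, labor force = 727.66 + 71.93 = 799.59 thousand, so u = 71.93/799.59 = 9.00%.
After the first change, unemployed and labor force both fall by 21.92 → E = 727.66, U = 50.01, labor force = 777.67 thousand.
After the second change, employed falls and unemployed rises by 11.20; labor force unchanged → E = 716.46, U = 61.21, labor force = 777.67 thousand.
New unemployment rate = 61.21 / 777.67 = 7.87%.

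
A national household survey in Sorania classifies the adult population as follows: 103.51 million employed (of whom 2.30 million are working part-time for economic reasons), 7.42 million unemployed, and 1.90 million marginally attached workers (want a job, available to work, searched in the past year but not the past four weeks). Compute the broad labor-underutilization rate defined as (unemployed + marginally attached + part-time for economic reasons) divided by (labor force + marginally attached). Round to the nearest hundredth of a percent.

Labor force = 103.51 + 7.42 = 110.93 million.
Numerator = 7.42 + 1.90 + 2.30 = 11.62 million.
Denominator = 110.93 + 1.90 = 112.83 million.
Broad rate = 11.62 / 112.83 = 10.30%.

Broad underutilization rate ≈ 10.30%.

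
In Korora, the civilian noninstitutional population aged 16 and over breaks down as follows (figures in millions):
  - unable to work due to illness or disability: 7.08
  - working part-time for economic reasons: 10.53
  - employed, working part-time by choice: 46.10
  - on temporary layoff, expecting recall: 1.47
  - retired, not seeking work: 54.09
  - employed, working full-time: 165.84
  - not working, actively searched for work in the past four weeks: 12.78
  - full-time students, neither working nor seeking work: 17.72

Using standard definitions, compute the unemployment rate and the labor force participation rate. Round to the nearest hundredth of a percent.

Unemployment rate ≈ 6.02%; labor force participation rate ≈ 75.00%.

Employed = 10.53 + 46.10 + 165.84 = 222.47 million (anyone who worked, including part-time for economic reasons, counts as employed).
Unemployed = 1.47 + 12.78 = 14.25 million (jobless and actively searching, or on temporary layoff).
Labor force = 222.47 + 14.25 = 236.72 million.
Not in labor force = 7.08 + 54.09 + 17.72 = 78.89 million (those not working and not actively searching are outside the labor force).
Civilian working-age population = 236.72 + 78.89 = 315.61 million.
Unemployment rate = 14.25 / 236.72 = 6.02%.
Labor force participation rate = 236.72 / 315.61 = 75.00%.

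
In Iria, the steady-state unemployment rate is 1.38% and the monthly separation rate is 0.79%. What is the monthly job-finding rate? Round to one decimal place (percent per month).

Job-finding rate ≈ 56.5% per month.

From u* = s/(s+f): f = s·(1−u)/u.
f = 0.79 × (1 − 0.0138) / 0.0138 = 0.7791 / 0.0138 ≈ 56.5% per month.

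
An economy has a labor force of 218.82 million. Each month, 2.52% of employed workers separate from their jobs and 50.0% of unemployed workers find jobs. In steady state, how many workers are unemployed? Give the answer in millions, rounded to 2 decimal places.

About 10.50 million are unemployed in steady state.

Steady-state unemployment rate u* = s/(s+f) = 2.52/(2.52+50.0) = 0.047982.
Unemployed = u* × labor force = 0.047982 × 218.82 ≈ 10.50 million.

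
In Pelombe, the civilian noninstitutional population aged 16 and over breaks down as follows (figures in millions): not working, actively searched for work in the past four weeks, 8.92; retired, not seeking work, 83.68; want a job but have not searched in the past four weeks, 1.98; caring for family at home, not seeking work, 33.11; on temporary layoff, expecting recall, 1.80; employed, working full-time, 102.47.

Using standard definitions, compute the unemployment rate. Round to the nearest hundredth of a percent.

Unemployment rate ≈ 9.47%.

Employed = 102.47 million.
Unemployed = 8.92 + 1.80 = 10.72 million (jobless and actively searching, or on temporary layoff).
Labor force = 102.47 + 10.72 = 113.19 million.
Unemployment rate = 10.72 / 113.19 = 9.47%.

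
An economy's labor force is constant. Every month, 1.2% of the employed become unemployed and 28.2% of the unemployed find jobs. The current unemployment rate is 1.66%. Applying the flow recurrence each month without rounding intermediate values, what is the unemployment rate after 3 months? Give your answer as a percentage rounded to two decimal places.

With a fixed labor force, u_{t+1} = u_t + s·(1−u_t) − f·u_t = u_t·(1−s−f) + s.
Here 1−s−f = 0.706 and s = 0.012.
u_1 = 0.016600 × 0.706 + 0.012 = 0.023720.
u_2 = 0.023720 × 0.706 + 0.012 = 0.028746.
u_3 = 0.028746 × 0.706 + 0.012 = 0.032295.

Unemployment rate after three months ≈ 3.23%.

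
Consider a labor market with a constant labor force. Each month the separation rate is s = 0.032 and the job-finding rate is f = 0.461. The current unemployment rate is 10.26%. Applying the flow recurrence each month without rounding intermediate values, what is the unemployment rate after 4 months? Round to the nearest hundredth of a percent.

Unemployment rate after four months ≈ 6.74%.

With a fixed labor force, u_{t+1} = u_t + s·(1−u_t) − f·u_t = u_t·(1−s−f) + s.
Here 1−s−f = 0.507 and s = 0.032.
u_1 = 0.102600 × 0.507 + 0.032 = 0.084018.
u_2 = 0.084018 × 0.507 + 0.032 = 0.074597.
u_3 = 0.074597 × 0.507 + 0.032 = 0.069821.
u_4 = 0.069821 × 0.507 + 0.032 = 0.067399.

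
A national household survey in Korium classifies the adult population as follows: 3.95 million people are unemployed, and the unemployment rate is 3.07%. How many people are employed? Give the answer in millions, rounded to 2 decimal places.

About 124.71 million are employed.

Labor force = U / u = 3.95 / 0.0307 ≈ 128.66 million.
Employed = labor force − unemployed = 128.66 − 3.95 = 124.71 million.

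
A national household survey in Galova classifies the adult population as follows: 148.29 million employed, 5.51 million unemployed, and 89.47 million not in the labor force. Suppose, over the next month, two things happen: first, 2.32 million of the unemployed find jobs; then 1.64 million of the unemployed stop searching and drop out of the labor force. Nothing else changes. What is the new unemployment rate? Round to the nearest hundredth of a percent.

Initially, labor force = 148.29 + 5.51 = 153.80 million, so u = 5.51/153.80 = 3.58%.
After the first change, unemployed falls and employed rises by 2.32; labor force unchanged → E = 150.61, U = 3.19, labor force = 153.80 million.
After the second change, unemployed and labor force both fall by 1.64 → E = 150.61, U = 1.55, labor force = 152.16 million.
New unemployment rate = 1.55 / 152.16 = 1.02%.

New unemployment rate ≈ 1.02%.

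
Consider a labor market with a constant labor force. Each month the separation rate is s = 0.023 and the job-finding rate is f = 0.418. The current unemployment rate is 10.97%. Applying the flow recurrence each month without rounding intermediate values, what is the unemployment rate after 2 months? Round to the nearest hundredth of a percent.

Unemployment rate after two months ≈ 7.01%.

With a fixed labor force, u_{t+1} = u_t + s·(1−u_t) − f·u_t = u_t·(1−s−f) + s.
Here 1−s−f = 0.559 and s = 0.023.
u_1 = 0.109700 × 0.559 + 0.023 = 0.084322.
u_2 = 0.084322 × 0.559 + 0.023 = 0.070136.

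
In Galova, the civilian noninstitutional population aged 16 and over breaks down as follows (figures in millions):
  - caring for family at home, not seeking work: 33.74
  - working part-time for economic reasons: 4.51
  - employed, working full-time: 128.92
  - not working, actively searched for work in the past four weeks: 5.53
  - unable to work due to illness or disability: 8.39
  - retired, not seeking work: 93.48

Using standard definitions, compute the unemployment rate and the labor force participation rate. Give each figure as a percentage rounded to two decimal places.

Unemployment rate ≈ 3.98%; labor force participation rate ≈ 50.61%.

Employed = 4.51 + 128.92 = 133.43 million (anyone who worked, including part-time for economic reasons, counts as employed).
Unemployed = 5.53 million.
Labor force = 133.43 + 5.53 = 138.96 million.
Not in labor force = 33.74 + 8.39 + 93.48 = 135.61 million (those not working and not actively searching are outside the labor force).
Civilian working-age population = 138.96 + 135.61 = 274.57 million.
Unemployment rate = 5.53 / 138.96 = 3.98%.
Labor force participation rate = 138.96 / 274.57 = 50.61%.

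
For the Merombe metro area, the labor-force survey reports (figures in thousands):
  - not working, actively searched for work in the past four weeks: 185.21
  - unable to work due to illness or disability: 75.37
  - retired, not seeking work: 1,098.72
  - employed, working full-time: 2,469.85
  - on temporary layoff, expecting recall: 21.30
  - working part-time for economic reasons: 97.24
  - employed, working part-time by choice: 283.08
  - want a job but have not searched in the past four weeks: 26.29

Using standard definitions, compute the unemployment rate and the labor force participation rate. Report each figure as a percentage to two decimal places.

Unemployment rate ≈ 6.76%; labor force participation rate ≈ 71.80%.

Employed = 2,469.85 + 97.24 + 283.08 = 2,850.17 thousand (anyone who worked, including part-time for economic reasons, counts as employed).
Unemployed = 185.21 + 21.30 = 206.51 thousand (jobless and actively searching, or on temporary layoff).
Labor force = 2,850.17 + 206.51 = 3,056.68 thousand.
Not in labor force = 75.37 + 1,098.72 + 26.29 = 1,200.38 thousand (those not working and not actively searching are outside the labor force — including those who want a job but have given up searching).
Civilian working-age population = 3,056.68 + 1,200.38 = 4,257.06 thousand.
Unemployment rate = 206.51 / 3,056.68 = 6.76%.
Labor force participation rate = 3,056.68 / 4,257.06 = 71.80%.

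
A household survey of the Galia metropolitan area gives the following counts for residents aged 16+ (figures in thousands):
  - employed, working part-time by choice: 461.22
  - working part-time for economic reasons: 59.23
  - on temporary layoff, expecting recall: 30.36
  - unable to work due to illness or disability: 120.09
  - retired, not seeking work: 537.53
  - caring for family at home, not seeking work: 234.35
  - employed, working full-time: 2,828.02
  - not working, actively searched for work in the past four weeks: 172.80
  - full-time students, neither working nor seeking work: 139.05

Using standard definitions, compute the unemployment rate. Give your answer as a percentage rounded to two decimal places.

Employed = 461.22 + 59.23 + 2,828.02 = 3,348.47 thousand (anyone who worked, including part-time for economic reasons, counts as employed).
Unemployed = 30.36 + 172.80 = 203.16 thousand (jobless and actively searching, or on temporary layoff).
Labor force = 3,348.47 + 203.16 = 3,551.63 thousand.
Unemployment rate = 203.16 / 3,551.63 = 5.72%.

Unemployment rate ≈ 5.72%.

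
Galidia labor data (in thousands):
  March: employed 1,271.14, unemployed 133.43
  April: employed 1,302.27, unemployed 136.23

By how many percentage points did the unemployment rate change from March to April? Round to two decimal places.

March: labor force = 1,271.14 + 133.43 = 1,404.57; u = 133.43/1,404.57 = 9.50%.
April: labor force = 1,302.27 + 136.23 = 1,438.50; u = 136.23/1,438.50 = 9.47%.
Change = 9.47% − 9.50% = −0.03 pp.

The unemployment rate changed by −0.03 percentage points.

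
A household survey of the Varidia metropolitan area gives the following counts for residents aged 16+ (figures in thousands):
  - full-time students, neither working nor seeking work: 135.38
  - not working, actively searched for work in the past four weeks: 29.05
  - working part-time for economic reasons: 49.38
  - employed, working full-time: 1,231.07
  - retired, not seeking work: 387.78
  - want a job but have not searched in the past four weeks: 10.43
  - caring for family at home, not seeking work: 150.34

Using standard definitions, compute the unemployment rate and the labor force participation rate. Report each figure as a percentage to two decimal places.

Employed = 49.38 + 1,231.07 = 1,280.45 thousand (anyone who worked, including part-time for economic reasons, counts as employed).
Unemployed = 29.05 thousand.
Labor force = 1,280.45 + 29.05 = 1,309.50 thousand.
Not in labor force = 135.38 + 387.78 + 10.43 + 150.34 = 683.93 thousand (those not working and not actively searching are outside the labor force — including those who want a job but have given up searching).
Civilian working-age population = 1,309.50 + 683.93 = 1,993.43 thousand.
Unemployment rate = 29.05 / 1,309.50 = 2.22%.
Labor force participation rate = 1,309.50 / 1,993.43 = 65.69%.

Unemployment rate ≈ 2.22%; labor force participation rate ≈ 65.69%.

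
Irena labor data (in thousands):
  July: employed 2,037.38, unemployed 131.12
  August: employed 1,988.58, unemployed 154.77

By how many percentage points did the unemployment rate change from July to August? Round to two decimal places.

The unemployment rate changed by +1.17 percentage points.

July: labor force = 2,037.38 + 131.12 = 2,168.50; u = 131.12/2,168.50 = 6.05%.
August: labor force = 1,988.58 + 154.77 = 2,143.35; u = 154.77/2,143.35 = 7.22%.
Change = 7.22% − 6.05% = +1.17 pp.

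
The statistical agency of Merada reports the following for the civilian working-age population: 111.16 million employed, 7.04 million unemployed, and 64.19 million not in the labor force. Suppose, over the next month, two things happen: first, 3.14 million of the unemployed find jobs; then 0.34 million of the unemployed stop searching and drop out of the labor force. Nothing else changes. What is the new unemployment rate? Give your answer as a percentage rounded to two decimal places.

New unemployment rate ≈ 3.02%.

Initially, labor force = 111.16 + 7.04 = 118.20 million, so u = 7.04/118.20 = 5.96%.
After the first change, unemployed falls and employed rises by 3.14; labor force unchanged → E = 114.30, U = 3.90, labor force = 118.20 million.
After the second change, unemployed and labor force both fall by 0.34 → E = 114.30, U = 3.56, labor force = 117.86 million.
New unemployment rate = 3.56 / 117.86 = 3.02%.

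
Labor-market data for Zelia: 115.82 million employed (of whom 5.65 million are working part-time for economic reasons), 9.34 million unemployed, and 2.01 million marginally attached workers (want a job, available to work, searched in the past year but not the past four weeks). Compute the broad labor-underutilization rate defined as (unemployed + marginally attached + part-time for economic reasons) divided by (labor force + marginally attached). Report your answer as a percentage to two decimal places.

Labor force = 115.82 + 9.34 = 125.16 million.
Numerator = 9.34 + 2.01 + 5.65 = 17.00 million.
Denominator = 125.16 + 2.01 = 127.17 million.
Broad rate = 17.00 / 127.17 = 13.37%.

Broad underutilization rate ≈ 13.37%.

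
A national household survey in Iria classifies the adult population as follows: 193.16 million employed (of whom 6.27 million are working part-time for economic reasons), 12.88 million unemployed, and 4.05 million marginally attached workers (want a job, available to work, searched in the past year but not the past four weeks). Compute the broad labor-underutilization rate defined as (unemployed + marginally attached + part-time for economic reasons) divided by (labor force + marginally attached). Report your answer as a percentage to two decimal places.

Broad underutilization rate ≈ 11.04%.

Labor force = 193.16 + 12.88 = 206.04 million.
Numerator = 12.88 + 4.05 + 6.27 = 23.20 million.
Denominator = 206.04 + 4.05 = 210.09 million.
Broad rate = 23.20 / 210.09 = 11.04%.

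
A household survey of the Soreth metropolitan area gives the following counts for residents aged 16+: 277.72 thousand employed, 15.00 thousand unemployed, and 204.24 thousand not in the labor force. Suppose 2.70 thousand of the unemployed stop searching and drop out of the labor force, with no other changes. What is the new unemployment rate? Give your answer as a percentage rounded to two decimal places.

Initially, labor force = 277.72 + 15.00 = 292.72 thousand, so u = 15.00/292.72 = 5.12%.
After the change, unemployed and labor force both fall by 2.70 → E = 277.72, U = 12.30, labor force = 290.02 thousand.
New unemployment rate = 12.30 / 290.02 = 4.24%.

New unemployment rate ≈ 4.24%.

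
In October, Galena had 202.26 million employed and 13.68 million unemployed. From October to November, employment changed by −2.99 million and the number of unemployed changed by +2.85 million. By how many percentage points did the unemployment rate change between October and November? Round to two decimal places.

The unemployment rate changed by +1.32 percentage points.

October: labor force = 202.26 + 13.68 = 215.94; u = 13.68/215.94 = 6.34%.
November: labor force = 199.27 + 16.53 = 215.80; u = 16.53/215.80 = 7.66%.
Change = 7.66% − 6.34% = +1.32 pp.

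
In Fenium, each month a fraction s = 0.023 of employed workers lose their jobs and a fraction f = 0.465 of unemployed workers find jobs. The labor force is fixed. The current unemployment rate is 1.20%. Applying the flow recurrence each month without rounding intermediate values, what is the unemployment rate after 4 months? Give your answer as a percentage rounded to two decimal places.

Unemployment rate after four months ≈ 4.47%.

With a fixed labor force, u_{t+1} = u_t + s·(1−u_t) − f·u_t = u_t·(1−s−f) + s.
Here 1−s−f = 0.512 and s = 0.023.
u_1 = 0.012000 × 0.512 + 0.023 = 0.029144.
u_2 = 0.029144 × 0.512 + 0.023 = 0.037922.
u_3 = 0.037922 × 0.512 + 0.023 = 0.042416.
u_4 = 0.042416 × 0.512 + 0.023 = 0.044717.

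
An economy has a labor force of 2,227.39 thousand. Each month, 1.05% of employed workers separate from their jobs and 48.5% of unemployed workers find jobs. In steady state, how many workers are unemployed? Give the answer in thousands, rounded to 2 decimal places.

About 47.20 thousand are unemployed in steady state.

Steady-state unemployment rate u* = s/(s+f) = 1.05/(1.05+48.5) = 0.021191.
Unemployed = u* × labor force = 0.021191 × 2,227.39 ≈ 47.20 thousand.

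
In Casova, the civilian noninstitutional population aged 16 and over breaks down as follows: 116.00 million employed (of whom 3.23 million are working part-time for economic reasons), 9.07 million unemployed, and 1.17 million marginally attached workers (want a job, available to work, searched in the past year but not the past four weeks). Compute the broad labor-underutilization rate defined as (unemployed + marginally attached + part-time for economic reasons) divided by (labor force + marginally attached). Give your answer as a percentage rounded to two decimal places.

Labor force = 116.00 + 9.07 = 125.07 million.
Numerator = 9.07 + 1.17 + 3.23 = 13.47 million.
Denominator = 125.07 + 1.17 = 126.24 million.
Broad rate = 13.47 / 126.24 = 10.67%.

Broad underutilization rate ≈ 10.67%.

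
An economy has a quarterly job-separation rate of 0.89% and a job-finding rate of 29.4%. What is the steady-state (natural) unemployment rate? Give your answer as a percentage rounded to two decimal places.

Steady-state unemployment rate ≈ 2.94%.

At steady state the flows balance: s·E = f·U, so U/(E+U) = s/(s+f).
u* = 0.89 / (0.89 + 29.4) = 0.89 / 30.29 = 2.94%.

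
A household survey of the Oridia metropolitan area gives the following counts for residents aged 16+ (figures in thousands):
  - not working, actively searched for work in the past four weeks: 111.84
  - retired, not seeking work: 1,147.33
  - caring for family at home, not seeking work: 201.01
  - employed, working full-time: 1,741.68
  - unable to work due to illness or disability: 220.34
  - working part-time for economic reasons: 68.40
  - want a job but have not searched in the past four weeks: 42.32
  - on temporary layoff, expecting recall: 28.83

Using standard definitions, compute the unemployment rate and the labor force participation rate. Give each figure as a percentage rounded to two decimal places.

Employed = 1,741.68 + 68.40 = 1,810.08 thousand (anyone who worked, including part-time for economic reasons, counts as employed).
Unemployed = 111.84 + 28.83 = 140.67 thousand (jobless and actively searching, or on temporary layoff).
Labor force = 1,810.08 + 140.67 = 1,950.75 thousand.
Not in labor force = 1,147.33 + 201.01 + 220.34 + 42.32 = 1,611.00 thousand (those not working and not actively searching are outside the labor force — including those who want a job but have given up searching).
Civilian working-age population = 1,950.75 + 1,611.00 = 3,561.75 thousand.
Unemployment rate = 140.67 / 1,950.75 = 7.21%.
Labor force participation rate = 1,950.75 / 3,561.75 = 54.77%.

Unemployment rate ≈ 7.21%; labor force participation rate ≈ 54.77%.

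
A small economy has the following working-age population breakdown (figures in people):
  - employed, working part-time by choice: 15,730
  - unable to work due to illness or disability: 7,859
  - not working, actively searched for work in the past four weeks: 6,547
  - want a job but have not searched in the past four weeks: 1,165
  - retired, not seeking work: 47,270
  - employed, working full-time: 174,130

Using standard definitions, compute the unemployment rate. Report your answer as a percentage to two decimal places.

Employed = 15,730 + 174,130 = 189,860.
Unemployed = 6,547.
Labor force = 189,860 + 6,547 = 196,407.
Unemployment rate = 6,547 / 196,407 = 3.33%.

Unemployment rate ≈ 3.33%.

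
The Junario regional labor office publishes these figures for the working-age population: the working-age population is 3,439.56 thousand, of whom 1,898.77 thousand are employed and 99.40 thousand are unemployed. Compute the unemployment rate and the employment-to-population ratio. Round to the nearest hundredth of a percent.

Labor force = employed + unemployed = 1,898.77 + 99.40 = 1,998.17 thousand.
Unemployment rate = 99.40 / 1,998.17 = 4.97%.
Employment-population ratio = 1,898.77 / 3,439.56 = 55.20%.

Unemployment rate ≈ 4.97%; employment-population ratio ≈ 55.20%.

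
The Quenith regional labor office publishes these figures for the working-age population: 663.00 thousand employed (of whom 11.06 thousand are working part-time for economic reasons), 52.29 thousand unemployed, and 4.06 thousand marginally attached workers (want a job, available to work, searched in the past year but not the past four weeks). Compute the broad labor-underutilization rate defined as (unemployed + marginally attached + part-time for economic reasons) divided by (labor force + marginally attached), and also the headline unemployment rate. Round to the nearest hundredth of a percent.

Broad underutilization rate ≈ 9.37%; headline unemployment rate ≈ 7.31%.

Labor force = 663.00 + 52.29 = 715.29 thousand.
Numerator = 52.29 + 4.06 + 11.06 = 67.41 thousand.
Denominator = 715.29 + 4.06 = 719.35 thousand.
Broad rate = 67.41 / 719.35 = 9.37%.
Headline unemployment rate = 52.29 / 715.29 = 7.31%.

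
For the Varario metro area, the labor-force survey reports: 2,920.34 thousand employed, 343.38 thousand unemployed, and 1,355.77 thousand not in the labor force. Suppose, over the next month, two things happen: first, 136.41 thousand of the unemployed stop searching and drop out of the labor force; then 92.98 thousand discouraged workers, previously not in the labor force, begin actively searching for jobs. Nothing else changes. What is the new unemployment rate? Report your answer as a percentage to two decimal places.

New unemployment rate ≈ 9.31%.

Initially, labor force = 2,920.34 + 343.38 = 3,263.72 thousand, so u = 343.38/3,263.72 = 10.52%.
After the first change, unemployed and labor force both fall by 136.41 → E = 2,920.34, U = 206.97, labor force = 3,127.31 thousand.
After the second change, unemployed and labor force both rise by 92.98 → E = 2,920.34, U = 299.95, labor force = 3,220.29 thousand.
New unemployment rate = 299.95 / 3,220.29 = 9.31%.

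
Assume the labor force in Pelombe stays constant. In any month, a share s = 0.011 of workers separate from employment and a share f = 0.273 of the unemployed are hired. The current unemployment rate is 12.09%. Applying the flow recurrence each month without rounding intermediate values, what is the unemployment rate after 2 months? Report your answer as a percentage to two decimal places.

With a fixed labor force, u_{t+1} = u_t + s·(1−u_t) − f·u_t = u_t·(1−s−f) + s.
Here 1−s−f = 0.716 and s = 0.011.
u_1 = 0.120900 × 0.716 + 0.011 = 0.097564.
u_2 = 0.097564 × 0.716 + 0.011 = 0.080856.

Unemployment rate after two months ≈ 8.09%.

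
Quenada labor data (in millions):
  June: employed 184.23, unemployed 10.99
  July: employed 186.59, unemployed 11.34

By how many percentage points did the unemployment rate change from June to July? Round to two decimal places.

The unemployment rate changed by +0.10 percentage points.

June: labor force = 184.23 + 10.99 = 195.22; u = 10.99/195.22 = 5.63%.
July: labor force = 186.59 + 11.34 = 197.93; u = 11.34/197.93 = 5.73%.
Change = 5.73% − 5.63% = +0.10 pp.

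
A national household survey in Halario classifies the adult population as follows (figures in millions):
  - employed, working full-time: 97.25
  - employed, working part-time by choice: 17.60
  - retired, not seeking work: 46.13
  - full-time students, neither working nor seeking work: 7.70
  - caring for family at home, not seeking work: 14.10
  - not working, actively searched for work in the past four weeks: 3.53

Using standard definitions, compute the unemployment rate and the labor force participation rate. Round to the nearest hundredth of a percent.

Employed = 97.25 + 17.60 = 114.85 million.
Unemployed = 3.53 million.
Labor force = 114.85 + 3.53 = 118.38 million.
Not in labor force = 46.13 + 7.70 + 14.10 = 67.93 million (those not working and not actively searching are outside the labor force).
Civilian working-age population = 118.38 + 67.93 = 186.31 million.
Unemployment rate = 3.53 / 118.38 = 2.98%.
Labor force participation rate = 118.38 / 186.31 = 63.54%.

Unemployment rate ≈ 2.98%; labor force participation rate ≈ 63.54%.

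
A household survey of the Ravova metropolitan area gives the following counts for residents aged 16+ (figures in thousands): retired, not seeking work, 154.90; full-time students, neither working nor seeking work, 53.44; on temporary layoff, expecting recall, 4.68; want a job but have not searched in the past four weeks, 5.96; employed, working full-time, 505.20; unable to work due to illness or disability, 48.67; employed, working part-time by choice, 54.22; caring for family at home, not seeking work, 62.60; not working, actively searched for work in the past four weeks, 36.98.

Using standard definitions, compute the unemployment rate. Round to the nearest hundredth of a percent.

Unemployment rate ≈ 6.93%.

Employed = 505.20 + 54.22 = 559.42 thousand.
Unemployed = 4.68 + 36.98 = 41.66 thousand (jobless and actively searching, or on temporary layoff).
Labor force = 559.42 + 41.66 = 601.08 thousand.
Unemployment rate = 41.66 / 601.08 = 6.93%.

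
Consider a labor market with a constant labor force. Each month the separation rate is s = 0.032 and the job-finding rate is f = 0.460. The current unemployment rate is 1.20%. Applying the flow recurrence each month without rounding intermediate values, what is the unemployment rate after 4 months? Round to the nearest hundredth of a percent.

Unemployment rate after four months ≈ 6.15%.

With a fixed labor force, u_{t+1} = u_t + s·(1−u_t) − f·u_t = u_t·(1−s−f) + s.
Here 1−s−f = 0.508 and s = 0.032.
u_1 = 0.012000 × 0.508 + 0.032 = 0.038096.
u_2 = 0.038096 × 0.508 + 0.032 = 0.051353.
u_3 = 0.051353 × 0.508 + 0.032 = 0.058087.
u_4 = 0.058087 × 0.508 + 0.032 = 0.061508.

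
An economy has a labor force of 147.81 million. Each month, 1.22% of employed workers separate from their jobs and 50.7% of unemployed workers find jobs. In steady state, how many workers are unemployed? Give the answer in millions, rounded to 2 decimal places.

Steady-state unemployment rate u* = s/(s+f) = 1.22/(1.22+50.7) = 0.023498.
Unemployed = u* × labor force = 0.023498 × 147.81 ≈ 3.47 million.

About 3.47 million are unemployed in steady state.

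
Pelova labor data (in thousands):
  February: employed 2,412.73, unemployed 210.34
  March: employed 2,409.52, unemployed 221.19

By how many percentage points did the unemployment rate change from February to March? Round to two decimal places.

February: labor force = 2,412.73 + 210.34 = 2,623.07; u = 210.34/2,623.07 = 8.02%.
March: labor force = 2,409.52 + 221.19 = 2,630.71; u = 221.19/2,630.71 = 8.41%.
Change = 8.41% − 8.02% = +0.39 pp.

The unemployment rate changed by +0.39 percentage points.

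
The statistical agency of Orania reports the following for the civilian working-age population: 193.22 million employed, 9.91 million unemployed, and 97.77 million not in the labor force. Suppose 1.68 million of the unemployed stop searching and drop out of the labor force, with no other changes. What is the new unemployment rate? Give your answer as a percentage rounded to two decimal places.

Initially, labor force = 193.22 + 9.91 = 203.13 million, so u = 9.91/203.13 = 4.88%.
After the change, unemployed and labor force both fall by 1.68 → E = 193.22, U = 8.23, labor force = 201.45 million.
New unemployment rate = 8.23 / 201.45 = 4.09%.

New unemployment rate ≈ 4.09%.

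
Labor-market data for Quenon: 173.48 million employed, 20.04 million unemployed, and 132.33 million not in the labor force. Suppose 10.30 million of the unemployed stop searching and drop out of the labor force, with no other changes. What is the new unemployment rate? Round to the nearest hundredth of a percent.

New unemployment rate ≈ 5.32%.

Initially, labor force = 173.48 + 20.04 = 193.52 million, so u = 20.04/193.52 = 10.36%.
After the change, unemployed and labor force both fall by 10.30 → E = 173.48, U = 9.74, labor force = 183.22 million.
New unemployment rate = 9.74 / 183.22 = 5.32%.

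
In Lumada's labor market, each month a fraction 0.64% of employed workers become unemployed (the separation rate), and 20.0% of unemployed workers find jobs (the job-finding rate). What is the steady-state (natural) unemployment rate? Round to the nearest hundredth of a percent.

At steady state the flows balance: s·E = f·U, so U/(E+U) = s/(s+f).
u* = 0.64 / (0.64 + 20.0) = 0.64 / 20.64 = 3.10%.

Steady-state unemployment rate ≈ 3.10%.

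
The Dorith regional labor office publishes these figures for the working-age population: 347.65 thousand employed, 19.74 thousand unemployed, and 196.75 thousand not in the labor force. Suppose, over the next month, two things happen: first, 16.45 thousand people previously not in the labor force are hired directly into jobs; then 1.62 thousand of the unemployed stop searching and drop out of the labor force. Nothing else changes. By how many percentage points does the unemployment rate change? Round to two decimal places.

Initially, labor force = 347.65 + 19.74 = 367.39 thousand, so u = 19.74/367.39 = 5.37%.
After the first change, employed and labor force both rise by 16.45; unemployed unchanged → E = 364.10, U = 19.74, labor force = 383.84 thousand.
After the second change, unemployed and labor force both fall by 1.62 → E = 364.10, U = 18.12, labor force = 382.22 thousand.
New unemployment rate = 18.12 / 382.22 = 4.74%.
Change = 4.74% − 5.37% = −0.63 percentage points.

The unemployment rate changes by −0.63 percentage points.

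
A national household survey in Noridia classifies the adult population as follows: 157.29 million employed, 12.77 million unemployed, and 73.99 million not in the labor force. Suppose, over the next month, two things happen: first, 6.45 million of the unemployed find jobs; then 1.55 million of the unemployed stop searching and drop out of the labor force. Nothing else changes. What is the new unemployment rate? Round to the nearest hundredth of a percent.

New unemployment rate ≈ 2.83%.

Initially, labor force = 157.29 + 12.77 = 170.06 million, so u = 12.77/170.06 = 7.51%.
After the first change, unemployed falls and employed rises by 6.45; labor force unchanged → E = 163.74, U = 6.32, labor force = 170.06 million.
After the second change, unemployed and labor force both fall by 1.55 → E = 163.74, U = 4.77, labor force = 168.51 million.
New unemployment rate = 4.77 / 168.51 = 2.83%.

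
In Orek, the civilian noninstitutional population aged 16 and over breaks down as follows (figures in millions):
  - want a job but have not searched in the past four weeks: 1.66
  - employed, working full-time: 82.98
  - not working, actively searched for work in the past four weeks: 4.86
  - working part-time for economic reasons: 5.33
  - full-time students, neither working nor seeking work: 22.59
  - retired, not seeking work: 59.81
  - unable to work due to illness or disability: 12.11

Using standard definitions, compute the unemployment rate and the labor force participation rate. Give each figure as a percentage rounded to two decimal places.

Employed = 82.98 + 5.33 = 88.31 million (anyone who worked, including part-time for economic reasons, counts as employed).
Unemployed = 4.86 million.
Labor force = 88.31 + 4.86 = 93.17 million.
Not in labor force = 1.66 + 22.59 + 59.81 + 12.11 = 96.17 million (those not working and not actively searching are outside the labor force — including those who want a job but have given up searching).
Civilian working-age population = 93.17 + 96.17 = 189.34 million.
Unemployment rate = 4.86 / 93.17 = 5.22%.
Labor force participation rate = 93.17 / 189.34 = 49.21%.

Unemployment rate ≈ 5.22%; labor force participation rate ≈ 49.21%.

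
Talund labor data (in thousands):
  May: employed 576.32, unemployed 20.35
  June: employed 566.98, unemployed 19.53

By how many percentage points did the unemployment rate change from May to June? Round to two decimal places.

May: labor force = 576.32 + 20.35 = 596.67; u = 20.35/596.67 = 3.41%.
June: labor force = 566.98 + 19.53 = 586.51; u = 19.53/586.51 = 3.33%.
Change = 3.33% − 3.41% = −0.08 pp.

The unemployment rate changed by −0.08 percentage points.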